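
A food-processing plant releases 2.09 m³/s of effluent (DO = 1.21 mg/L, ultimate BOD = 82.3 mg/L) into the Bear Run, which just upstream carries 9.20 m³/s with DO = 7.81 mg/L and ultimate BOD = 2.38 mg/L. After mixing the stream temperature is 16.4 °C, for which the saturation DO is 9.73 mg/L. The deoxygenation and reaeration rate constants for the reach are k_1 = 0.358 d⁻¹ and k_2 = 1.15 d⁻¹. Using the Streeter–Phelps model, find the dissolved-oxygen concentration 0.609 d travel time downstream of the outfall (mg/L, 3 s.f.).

Mixed DO = (9.20×7.81 + 2.09×1.21)/(9.20+2.09) = 74.38/11.29 = 6.588 mg/L.
Mixed L₀ = (9.20×2.38 + 2.09×82.3)/(11.29) = 193.9/11.29 = 17.17 mg/L.
Initial deficit D₀ = C_s − DO₀ = 9.73 − 6.588 = 3.142 mg/L.
D(0.609) = [0.358×17.17/(1.15−0.358)](e^(−0.358×0.609) − e^(−1.15×0.609)) + 3.142 e^(−1.15×0.609)
= 7.763 × (0.8041 − 0.4964) + 3.142 × 0.4964 = 3.948 mg/L.
DO = 9.73 − 3.948 = 5.782 mg/L.

DO ≈ 5.78 mg/L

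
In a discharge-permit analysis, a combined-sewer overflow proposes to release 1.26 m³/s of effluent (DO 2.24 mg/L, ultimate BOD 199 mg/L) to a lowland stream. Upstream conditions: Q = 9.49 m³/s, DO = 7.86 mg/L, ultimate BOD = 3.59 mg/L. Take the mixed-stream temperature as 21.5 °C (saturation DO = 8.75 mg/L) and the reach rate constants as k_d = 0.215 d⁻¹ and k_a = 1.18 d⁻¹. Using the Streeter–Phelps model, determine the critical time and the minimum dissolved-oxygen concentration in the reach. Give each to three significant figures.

Mixed DO = (9.49×7.86 + 1.26×2.24)/(9.49+1.26) = 77.41/10.75 = 7.201 mg/L.
Mixed L₀ = (9.49×3.59 + 1.26×199)/(10.75) = 284.8/10.75 = 26.49 mg/L.
Initial deficit D₀ = C_s − DO₀ = 8.75 − 7.201 = 1.549 mg/L.
t_c = (1/0.9650) ln[(1.18/0.215)(1 − 1.549×0.9650/(0.215×26.49))] = 1.036 × ln(4.048) = 1.449 d.
D_c = (0.215/1.18) × 26.49 × e^(−0.215×1.449) = 0.1822 × 26.49 × 0.7323 = 3.535 mg/L.
Minimum DO = 8.75 − 3.535 = 5.215 mg/L.

t_c ≈ 1.45 d; minimum DO ≈ 5.21 mg/L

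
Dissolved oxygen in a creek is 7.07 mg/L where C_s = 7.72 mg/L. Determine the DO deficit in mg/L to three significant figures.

D ≈ 0.650 mg/L

D = C_s − C = 7.72 − 7.07 = 0.650 mg/L.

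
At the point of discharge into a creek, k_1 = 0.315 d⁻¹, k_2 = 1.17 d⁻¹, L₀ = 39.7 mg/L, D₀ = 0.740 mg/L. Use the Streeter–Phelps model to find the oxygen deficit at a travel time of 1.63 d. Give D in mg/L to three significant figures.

D ≈ 6.69 mg/L

k_1 L₀/(k_2−k_1) = 0.315×39.7/(1.17−0.315) = 12.51/0.8550 = 14.63 mg/L.
e^(−k_1 t) = e^(−0.315×1.630) = 0.5984; e^(−k_2 t) = e^(−1.17×1.630) = 0.1485.
D = 14.63 × (0.5984 − 0.1485) + 0.740 × 0.1485 = 6.581 + 0.1099 = 6.691 mg/L.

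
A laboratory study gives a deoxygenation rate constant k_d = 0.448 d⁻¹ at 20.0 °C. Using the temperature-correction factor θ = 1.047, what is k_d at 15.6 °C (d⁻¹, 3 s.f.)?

k_d(T₂) = k_d(T₁) · θ^(T₂−T₁) = 0.448 × 1.047^(15.6−20.0)
= 0.448 × 1.047^-4.40 = 0.448 × 0.8170 = 0.3660 d⁻¹.

k_d ≈ 0.366 d⁻¹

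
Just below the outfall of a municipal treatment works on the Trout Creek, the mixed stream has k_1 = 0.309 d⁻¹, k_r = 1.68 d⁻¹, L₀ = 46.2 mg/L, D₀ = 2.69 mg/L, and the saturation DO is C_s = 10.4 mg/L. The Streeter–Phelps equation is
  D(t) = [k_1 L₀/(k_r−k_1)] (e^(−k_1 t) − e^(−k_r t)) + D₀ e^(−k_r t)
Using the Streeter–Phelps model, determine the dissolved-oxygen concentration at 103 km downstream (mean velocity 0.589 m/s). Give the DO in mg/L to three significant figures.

Travel time t = x/v = 103 km / (0.589 m/s) = 103000 m / 0.589 m/s = 174900 s = 2.024 d.
k_1 L₀/(k_r−k_1) = 0.309×46.2/(1.68−0.309) = 14.28/1.371 = 10.41 mg/L.
e^(−k_1 t) = e^(−0.309×2.024) = 0.5350; e^(−k_r t) = e^(−1.68×2.024) = 0.03336.
D = 10.41 × (0.5350 − 0.03336) + 2.69 × 0.03336 = 5.224 + 0.08975 = 5.314 mg/L.
DO = C_s − D = 10.4 − 5.314 = 5.086 mg/L.

DO ≈ 5.09 mg/L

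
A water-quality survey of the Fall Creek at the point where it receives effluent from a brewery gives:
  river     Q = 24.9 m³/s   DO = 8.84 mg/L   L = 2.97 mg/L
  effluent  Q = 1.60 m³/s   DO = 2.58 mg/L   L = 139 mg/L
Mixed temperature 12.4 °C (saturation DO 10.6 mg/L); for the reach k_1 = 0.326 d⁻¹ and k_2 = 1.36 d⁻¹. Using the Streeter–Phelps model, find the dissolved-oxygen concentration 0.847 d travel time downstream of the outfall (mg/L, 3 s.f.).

Mixed DO = (24.9×8.84 + 1.60×2.58)/(24.9+1.60) = 224.2/26.50 = 8.462 mg/L.
Mixed L₀ = (24.9×2.97 + 1.60×139)/(26.50) = 296.4/26.50 = 11.18 mg/L.
Initial deficit D₀ = C_s − DO₀ = 10.6 − 8.462 = 2.138 mg/L.
D(0.847) = [0.326×11.18/(1.36−0.326)](e^(−0.326×0.847) − e^(−1.36×0.847)) + 2.138 e^(−1.36×0.847)
= 3.526 × (0.7587 − 0.3160) + 2.138 × 0.3160 = 2.237 mg/L.
DO = 10.6 − 2.237 = 8.363 mg/L.

DO ≈ 8.36 mg/L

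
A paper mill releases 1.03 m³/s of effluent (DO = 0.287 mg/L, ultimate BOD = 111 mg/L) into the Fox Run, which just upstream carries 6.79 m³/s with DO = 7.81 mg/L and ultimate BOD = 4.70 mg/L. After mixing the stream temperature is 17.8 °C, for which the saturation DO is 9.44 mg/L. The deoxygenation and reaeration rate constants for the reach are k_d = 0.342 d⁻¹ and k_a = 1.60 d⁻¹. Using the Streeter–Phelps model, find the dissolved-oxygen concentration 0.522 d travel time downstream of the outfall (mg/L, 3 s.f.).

Mixed DO = (6.79×7.81 + 1.03×0.287)/(6.79+1.03) = 53.33/7.820 = 6.819 mg/L.
Mixed L₀ = (6.79×4.70 + 1.03×111)/(7.820) = 146.2/7.820 = 18.70 mg/L.
Initial deficit D₀ = C_s − DO₀ = 9.44 − 6.819 = 2.621 mg/L.
D(0.522) = [0.342×18.70/(1.60−0.342)](e^(−0.342×0.522) − e^(−1.60×0.522)) + 2.621 e^(−1.60×0.522)
= 5.084 × (0.8365 − 0.4338) + 2.621 × 0.4338 = 3.184 mg/L.
DO = 9.44 − 3.184 = 6.256 mg/L.

DO ≈ 6.26 mg/L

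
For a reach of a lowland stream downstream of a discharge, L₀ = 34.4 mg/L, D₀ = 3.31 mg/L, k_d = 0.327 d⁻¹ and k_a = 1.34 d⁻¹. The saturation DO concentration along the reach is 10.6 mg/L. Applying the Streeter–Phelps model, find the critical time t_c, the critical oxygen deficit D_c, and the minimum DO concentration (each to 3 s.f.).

t_c ≈ 1.04 d; D_c ≈ 5.97 mg/L; min DO ≈ 4.63 mg/L

With k_a/k_d = 4.098 and 1 − D₀(k_a−k_d)/(k_d L₀) = 0.7019,
t_c = ln(4.098 × 0.7019) / (1.34 − 0.327) = ln(2.876) / 1.013 = 1.057/1.013 = 1.043 d.
D_c = (k_d/k_a) L₀ e^(−k_d t_c) = (0.327/1.34) × 34.4 × e^(−0.327×1.043) = 0.2440 × 34.4 × 0.7110 = 5.969 mg/L.
Minimum DO = C_s − D_c = 10.6 − 5.969 = 4.631 mg/L.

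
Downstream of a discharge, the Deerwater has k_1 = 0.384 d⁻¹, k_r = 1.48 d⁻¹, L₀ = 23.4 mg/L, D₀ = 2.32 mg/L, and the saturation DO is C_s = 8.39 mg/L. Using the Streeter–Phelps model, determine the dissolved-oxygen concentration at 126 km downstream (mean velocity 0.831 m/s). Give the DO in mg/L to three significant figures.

DO ≈ 4.65 mg/L

Travel time t = x/v = 126 km / (0.831 m/s) = 126000 m / 0.831 m/s = 151600 s = 1.755 d.
k_1 L₀/(k_r−k_1) = 0.384×23.4/(1.48−0.384) = 8.986/1.096 = 8.199 mg/L.
e^(−k_1 t) = e^(−0.384×1.755) = 0.5097; e^(−k_r t) = e^(−1.48×1.755) = 0.07448.
D = 8.199 × (0.5097 − 0.07448) + 2.32 × 0.07448 = 3.568 + 0.1728 = 3.741 mg/L.
DO = C_s − D = 8.39 − 3.741 = 4.649 mg/L.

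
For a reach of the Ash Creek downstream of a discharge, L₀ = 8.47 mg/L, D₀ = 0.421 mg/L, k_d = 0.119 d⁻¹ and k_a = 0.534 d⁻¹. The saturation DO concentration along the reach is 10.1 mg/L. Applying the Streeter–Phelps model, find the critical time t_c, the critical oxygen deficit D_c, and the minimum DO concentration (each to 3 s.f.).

t_c ≈ 3.16 d; D_c ≈ 1.30 mg/L; min DO ≈ 8.80 mg/L

With k_a/k_d = 4.487 and 1 − D₀(k_a−k_d)/(k_d L₀) = 0.8267,
t_c = ln(4.487 × 0.8267) / (0.534 − 0.119) = ln(3.710) / 0.4150 = 1.311/0.4150 = 3.159 d.
L(t_c) = L₀ e^(−k_d t_c) = 8.47 × 0.6867 = 5.816 mg/L, and at the critical point k_a D_c = k_d L, so D_c = (0.119/0.534) × 5.816 = 1.296 mg/L.
Minimum DO = C_s − D_c = 10.1 − 1.296 = 8.804 mg/L.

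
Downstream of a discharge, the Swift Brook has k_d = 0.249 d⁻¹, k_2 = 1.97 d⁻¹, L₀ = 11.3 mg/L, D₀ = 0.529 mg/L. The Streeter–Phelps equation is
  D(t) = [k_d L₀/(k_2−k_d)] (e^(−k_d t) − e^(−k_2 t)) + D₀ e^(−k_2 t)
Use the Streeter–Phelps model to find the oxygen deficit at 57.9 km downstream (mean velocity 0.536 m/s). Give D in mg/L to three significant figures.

Travel time t = x/v = 57.9 km / (0.536 m/s) = 57900 m / 0.536 m/s = 108000 s = 1.250 d.
k_d L₀/(k_2−k_d) = 0.249×11.3/(1.97−0.249) = 2.814/1.721 = 1.635 mg/L.
e^(−k_d t) = e^(−0.249×1.250) = 0.7325; e^(−k_2 t) = e^(−1.97×1.250) = 0.08518.
D = 1.635 × (0.7325 − 0.08518) + 0.529 × 0.08518 = 1.058 + 0.04506 = 1.103 mg/L.

D ≈ 1.10 mg/L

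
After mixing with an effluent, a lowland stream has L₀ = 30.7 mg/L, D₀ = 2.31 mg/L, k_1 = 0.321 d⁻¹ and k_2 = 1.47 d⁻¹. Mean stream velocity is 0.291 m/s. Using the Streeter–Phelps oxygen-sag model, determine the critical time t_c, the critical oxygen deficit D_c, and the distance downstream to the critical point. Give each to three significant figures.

t_c ≈ 1.05 d; D_c ≈ 4.78 mg/L; x_c ≈ 26.4 km

At the critical point dD/dt = 0, so k_1 L₀ e^(−k_1 t) = k_2 D. Substituting D(t) from the Streeter–Phelps equation and solving for t gives
t_c = ln[(k_2/k_1)(1 − D₀(k_2−k_1)/(k_1 L₀))] / (k_2−k_1).
Here k_2−k_1 = 1.149 d⁻¹ and 1 − D₀(k_2−k_1)/(k_1 L₀) = 1 − 2.31×1.149/(0.321×30.7) = 0.7307, so
t_c = ln(4.579 × 0.7307) / 1.149 = 1.208 / 1.149 = 1.051 d.
D_c = (k_1/k_2) L₀ e^(−k_1 t_c) = (0.321/1.47) × 30.7 × e^(−0.321×1.051) = 0.2184 × 30.7 × 0.7136 = 4.784 mg/L.
x_c = v t_c = 0.291 m/s × 1.051 d × 86400 s/d = 26430 m ≈ 26.4 km.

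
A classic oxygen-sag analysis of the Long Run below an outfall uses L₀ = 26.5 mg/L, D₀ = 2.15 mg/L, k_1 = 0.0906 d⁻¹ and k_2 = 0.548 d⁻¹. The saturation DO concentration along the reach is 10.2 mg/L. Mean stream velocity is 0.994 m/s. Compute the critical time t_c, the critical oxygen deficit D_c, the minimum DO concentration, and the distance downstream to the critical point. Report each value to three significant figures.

t_c = [1/(k_2−k_1)] ln[(k_2/k_1)(1 − D₀(k_2−k_1)/(k_1 L₀))]
= [1/(0.548−0.0906)] ln[(0.548/0.0906)(1 − 2.15×0.4574/(0.0906×26.5))]
= (1/0.4574) ln[6.049 × 0.5904] = 2.186 × ln(3.571) = 2.186 × 1.273 = 2.783 d.
D_c = (k_1/k_2) L₀ e^(−k_1 t_c) = (0.0906/0.548) × 26.5 × e^(−0.0906×2.783) = 0.1653 × 26.5 × 0.7771 = 3.405 mg/L.
Minimum DO = C_s − D_c = 10.2 − 3.405 = 6.795 mg/L.
x_c = v t_c = 0.994 m/s × 2.783 d × 86400 s/d = 239000 m ≈ 239 km.

t_c ≈ 2.78 d; D_c ≈ 3.40 mg/L; min DO ≈ 6.80 mg/L; x_c ≈ 239 km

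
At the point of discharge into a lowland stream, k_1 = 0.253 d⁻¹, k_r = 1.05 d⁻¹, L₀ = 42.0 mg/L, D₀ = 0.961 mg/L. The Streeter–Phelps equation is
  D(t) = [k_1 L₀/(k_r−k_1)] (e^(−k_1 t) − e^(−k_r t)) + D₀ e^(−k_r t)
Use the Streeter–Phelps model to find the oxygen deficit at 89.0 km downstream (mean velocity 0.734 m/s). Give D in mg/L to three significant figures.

D ≈ 6.51 mg/L

Travel time t = x/v = 89.0 km / (0.734 m/s) = 89000 m / 0.734 m/s = 121300 s = 1.403 d.
k_1 L₀/(k_r−k_1) = 0.253×42.0/(1.05−0.253) = 10.63/0.7970 = 13.33 mg/L.
e^(−k_1 t) = e^(−0.253×1.403) = 0.7011; e^(−k_r t) = e^(−1.05×1.403) = 0.2291.
D = 13.33 × (0.7011 − 0.2291) + 0.961 × 0.2291 = 6.293 + 0.2202 = 6.513 mg/L.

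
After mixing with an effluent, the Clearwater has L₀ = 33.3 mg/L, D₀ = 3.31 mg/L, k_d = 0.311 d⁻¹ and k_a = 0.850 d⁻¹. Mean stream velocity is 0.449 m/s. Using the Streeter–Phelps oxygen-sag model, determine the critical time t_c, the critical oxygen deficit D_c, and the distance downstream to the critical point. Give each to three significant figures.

With k_a/k_d = 2.733 and 1 − D₀(k_a−k_d)/(k_d L₀) = 0.8277,
t_c = ln(2.733 × 0.8277) / (0.850 − 0.311) = ln(2.262) / 0.5390 = 0.8164/0.5390 = 1.515 d.
D_c = (k_d/k_a) L₀ e^(−k_d t_c) = (0.311/0.850) × 33.3 × e^(−0.311×1.515) = 0.3659 × 33.3 × 0.6244 = 7.607 mg/L.
x_c = v t_c = 0.449 m/s × 1.515 d × 86400 s/d = 58760 m ≈ 58.8 km.

t_c ≈ 1.51 d; D_c ≈ 7.61 mg/L; x_c ≈ 58.8 km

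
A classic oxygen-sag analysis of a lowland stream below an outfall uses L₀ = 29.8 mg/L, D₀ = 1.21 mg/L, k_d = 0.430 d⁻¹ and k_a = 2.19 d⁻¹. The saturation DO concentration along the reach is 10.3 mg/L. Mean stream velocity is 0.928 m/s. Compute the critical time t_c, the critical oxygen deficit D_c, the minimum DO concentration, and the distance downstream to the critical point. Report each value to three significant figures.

t_c ≈ 0.822 d; D_c ≈ 4.11 mg/L; min DO ≈ 6.19 mg/L; x_c ≈ 65.9 km

At the critical point dD/dt = 0, so k_d L₀ e^(−k_d t) = k_a D. Substituting D(t) from the Streeter–Phelps equation and solving for t gives
t_c = ln[(k_a/k_d)(1 − D₀(k_a−k_d)/(k_d L₀))] / (k_a−k_d).
Here k_a−k_d = 1.760 d⁻¹ and 1 − D₀(k_a−k_d)/(k_d L₀) = 1 − 1.21×1.760/(0.430×29.8) = 0.8338, so
t_c = ln(5.093 × 0.8338) / 1.760 = 1.446 / 1.760 = 0.8217 d.
D_c = (k_d/k_a) L₀ e^(−k_d t_c) = (0.430/2.19) × 29.8 × e^(−0.430×0.8217) = 0.1963 × 29.8 × 0.7024 = 4.110 mg/L.
Minimum DO = C_s − D_c = 10.3 − 4.110 = 6.190 mg/L.
x_c = v t_c = 0.928 m/s × 0.8217 d × 86400 s/d = 65880 m ≈ 65.9 km.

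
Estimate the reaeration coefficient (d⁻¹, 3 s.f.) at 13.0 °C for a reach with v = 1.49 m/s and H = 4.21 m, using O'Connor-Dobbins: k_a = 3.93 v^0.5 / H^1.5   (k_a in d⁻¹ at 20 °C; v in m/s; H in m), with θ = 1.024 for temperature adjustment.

k_a ≈ 0.470 d⁻¹

k_a(20) = 3.93 × 1.49^0.5 / 4.21^1.5 = 3.93 × 1.221 / 8.638 = 0.5553 d⁻¹.
k_a(13.0) = 0.5553 × 1.024^(13.0−20) = 0.5553 × 0.8470 = 0.4704 d⁻¹.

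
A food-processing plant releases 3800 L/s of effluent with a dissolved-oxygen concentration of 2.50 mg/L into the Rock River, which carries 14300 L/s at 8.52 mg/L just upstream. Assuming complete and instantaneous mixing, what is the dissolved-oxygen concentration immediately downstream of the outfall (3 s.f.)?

7.26 mg/L

Flow-weighted mixing: C = (Q_r C_r + Q_w C_w)/(Q_r + Q_w)
= (14300×8.52 + 3800×2.50)/(14300 + 3800) = 131300/18100 = 7.256 mg/L.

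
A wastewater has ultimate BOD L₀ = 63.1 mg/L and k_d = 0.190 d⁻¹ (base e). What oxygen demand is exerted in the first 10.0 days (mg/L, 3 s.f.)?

y_t = L₀(1 − e^(−k_d t)) = 63.1 × (1 − e^(−0.190×10.0))
= 63.1 × (1 − 0.1496) = 63.1 × 0.8504 = 53.66 mg/L.

y ≈ 53.7 mg/L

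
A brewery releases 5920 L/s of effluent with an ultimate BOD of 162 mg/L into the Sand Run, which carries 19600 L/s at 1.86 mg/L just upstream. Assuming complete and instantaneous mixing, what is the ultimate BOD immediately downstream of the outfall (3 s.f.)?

39.0 mg/L

Flow-weighted mixing: C = (Q_r C_r + Q_w C_w)/(Q_r + Q_w)
= (19600×1.86 + 5920×162)/(19600 + 5920) = 995500/25520 = 39.01 mg/L.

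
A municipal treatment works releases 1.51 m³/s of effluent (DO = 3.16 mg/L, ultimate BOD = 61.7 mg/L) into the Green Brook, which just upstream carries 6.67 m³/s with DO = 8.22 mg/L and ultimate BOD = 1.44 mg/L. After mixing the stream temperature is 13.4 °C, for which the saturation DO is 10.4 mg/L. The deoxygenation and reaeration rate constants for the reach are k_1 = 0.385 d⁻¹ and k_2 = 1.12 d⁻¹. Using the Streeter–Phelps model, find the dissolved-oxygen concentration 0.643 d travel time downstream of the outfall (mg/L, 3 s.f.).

Mixed DO = (6.67×8.22 + 1.51×3.16)/(6.67+1.51) = 59.60/8.180 = 7.286 mg/L.
Mixed L₀ = (6.67×1.44 + 1.51×61.7)/(8.180) = 102.8/8.180 = 12.56 mg/L.
Initial deficit D₀ = C_s − DO₀ = 10.4 − 7.286 = 3.114 mg/L.
D(0.643) = [0.385×12.56/(1.12−0.385)](e^(−0.385×0.643) − e^(−1.12×0.643)) + 3.114 e^(−1.12×0.643)
= 6.581 × (0.7807 − 0.4867) + 3.114 × 0.4867 = 3.451 mg/L.
DO = 10.4 − 3.451 = 6.949 mg/L.

DO ≈ 6.95 mg/L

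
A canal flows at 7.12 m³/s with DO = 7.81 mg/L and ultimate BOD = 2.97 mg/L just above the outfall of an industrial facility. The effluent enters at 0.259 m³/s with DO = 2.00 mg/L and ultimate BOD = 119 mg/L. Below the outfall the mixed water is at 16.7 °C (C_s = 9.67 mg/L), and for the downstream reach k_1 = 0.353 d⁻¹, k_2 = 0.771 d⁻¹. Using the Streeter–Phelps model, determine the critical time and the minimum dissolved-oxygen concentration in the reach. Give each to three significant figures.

t_c ≈ 0.849 d; minimum DO ≈ 7.28 mg/L

Mixed DO = (7.12×7.81 + 0.259×2.00)/(7.12+0.259) = 56.13/7.379 = 7.606 mg/L.
Mixed L₀ = (7.12×2.97 + 0.259×119)/(7.379) = 51.97/7.379 = 7.043 mg/L.
Initial deficit D₀ = C_s − DO₀ = 9.67 − 7.606 = 2.064 mg/L.
t_c = (1/0.4180) ln[(0.771/0.353)(1 − 2.064×0.4180/(0.353×7.043))] = 2.392 × ln(1.426) = 0.8493 d.
D_c = (0.353/0.771) × 7.043 × e^(−0.353×0.8493) = 0.4578 × 7.043 × 0.7410 = 2.389 mg/L.
Minimum DO = 9.67 − 2.389 = 7.281 mg/L.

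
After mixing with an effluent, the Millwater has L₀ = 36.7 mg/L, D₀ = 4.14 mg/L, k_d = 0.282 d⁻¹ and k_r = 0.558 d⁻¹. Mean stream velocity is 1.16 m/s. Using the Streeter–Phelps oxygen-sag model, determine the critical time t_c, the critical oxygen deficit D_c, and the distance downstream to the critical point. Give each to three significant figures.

At the critical point dD/dt = 0, so k_d L₀ e^(−k_d t) = k_r D. Substituting D(t) from the Streeter–Phelps equation and solving for t gives
t_c = ln[(k_r/k_d)(1 − D₀(k_r−k_d)/(k_d L₀))] / (k_r−k_d).
Here k_r−k_d = 0.2760 d⁻¹ and 1 − D₀(k_r−k_d)/(k_d L₀) = 1 − 4.14×0.2760/(0.282×36.7) = 0.8896, so
t_c = ln(1.979 × 0.8896) / 0.2760 = 0.5655 / 0.2760 = 2.049 d.
L(t_c) = L₀ e^(−k_d t_c) = 36.7 × 0.5612 = 20.59 mg/L, and at the critical point k_r D_c = k_d L, so D_c = (0.282/0.558) × 20.59 = 10.41 mg/L.
x_c = v t_c = 1.16 m/s × 2.049 d × 86400 s/d = 205300 m ≈ 205 km.

t_c ≈ 2.05 d; D_c ≈ 10.4 mg/L; x_c ≈ 205 km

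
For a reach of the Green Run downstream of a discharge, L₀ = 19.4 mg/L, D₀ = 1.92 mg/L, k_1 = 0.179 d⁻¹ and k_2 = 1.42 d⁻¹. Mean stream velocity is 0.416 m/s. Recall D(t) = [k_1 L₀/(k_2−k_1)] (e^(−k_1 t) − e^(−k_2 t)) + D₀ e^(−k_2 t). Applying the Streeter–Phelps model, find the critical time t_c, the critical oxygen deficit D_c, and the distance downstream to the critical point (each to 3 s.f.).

t_c = [1/(k_2−k_1)] ln[(k_2/k_1)(1 − D₀(k_2−k_1)/(k_1 L₀))]
= [1/(1.42−0.179)] ln[(1.42/0.179)(1 − 1.92×1.241/(0.179×19.4))]
= (1/1.241) ln[7.933 × 0.3139] = 0.8058 × ln(2.490) = 0.8058 × 0.9122 = 0.7350 d.
D_c = (k_1/k_2) L₀ e^(−k_1 t_c) = (0.179/1.42) × 19.4 × e^(−0.179×0.7350) = 0.1261 × 19.4 × 0.8767 = 2.144 mg/L.
x_c = v t_c = 0.416 m/s × 0.7350 d × 86400 s/d = 26420 m ≈ 26.4 km.

t_c ≈ 0.735 d; D_c ≈ 2.14 mg/L; x_c ≈ 26.4 km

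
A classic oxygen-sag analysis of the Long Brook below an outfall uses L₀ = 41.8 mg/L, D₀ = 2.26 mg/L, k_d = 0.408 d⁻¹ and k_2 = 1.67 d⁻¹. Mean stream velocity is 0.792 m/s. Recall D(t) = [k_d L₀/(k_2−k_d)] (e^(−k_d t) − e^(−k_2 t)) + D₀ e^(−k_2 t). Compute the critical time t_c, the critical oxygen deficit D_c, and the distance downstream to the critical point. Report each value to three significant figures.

With k_2/k_d = 4.093 and 1 − D₀(k_2−k_d)/(k_d L₀) = 0.8328,
t_c = ln(4.093 × 0.8328) / (1.67 − 0.408) = ln(3.409) / 1.262 = 1.226/1.262 = 0.9717 d.
D_c = (k_d/k_2) L₀ e^(−k_d t_c) = (0.408/1.67) × 41.8 × e^(−0.408×0.9717) = 0.2443 × 41.8 × 0.6727 = 6.870 mg/L.
x_c = v t_c = 0.792 m/s × 0.9717 d × 86400 s/d = 66490 m ≈ 66.5 km.

t_c ≈ 0.972 d; D_c ≈ 6.87 mg/L; x_c ≈ 66.5 km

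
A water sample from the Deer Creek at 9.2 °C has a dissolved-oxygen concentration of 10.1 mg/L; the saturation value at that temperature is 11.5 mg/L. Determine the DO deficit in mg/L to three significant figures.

D ≈ 1.40 mg/L

D = C_s − C = 11.5 − 10.1 = 1.40 mg/L.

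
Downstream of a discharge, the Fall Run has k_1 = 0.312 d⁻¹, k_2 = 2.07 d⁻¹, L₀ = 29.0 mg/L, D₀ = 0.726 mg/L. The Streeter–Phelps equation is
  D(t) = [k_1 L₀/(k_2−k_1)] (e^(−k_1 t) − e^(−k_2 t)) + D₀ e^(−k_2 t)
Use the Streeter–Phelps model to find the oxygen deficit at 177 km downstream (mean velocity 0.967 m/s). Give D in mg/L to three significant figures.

D ≈ 2.60 mg/L

Travel time t = x/v = 177 km / (0.967 m/s) = 177000 m / 0.967 m/s = 183000 s = 2.119 d.
k_1 L₀/(k_2−k_1) = 0.312×29.0/(2.07−0.312) = 9.048/1.758 = 5.147 mg/L.
e^(−k_1 t) = e^(−0.312×2.119) = 0.5163; e^(−k_2 t) = e^(−2.07×2.119) = 0.01246.
D = 5.147 × (0.5163 − 0.01246) + 0.726 × 0.01246 = 2.593 + 0.009045 = 2.602 mg/L.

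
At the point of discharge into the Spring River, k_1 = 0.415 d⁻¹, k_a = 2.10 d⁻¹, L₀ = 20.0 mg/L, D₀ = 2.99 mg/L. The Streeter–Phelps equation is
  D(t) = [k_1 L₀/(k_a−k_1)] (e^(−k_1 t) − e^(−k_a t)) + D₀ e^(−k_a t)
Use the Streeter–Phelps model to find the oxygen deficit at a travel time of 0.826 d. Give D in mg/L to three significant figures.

k_1 L₀/(k_a−k_1) = 0.415×20.0/(2.10−0.415) = 8.300/1.685 = 4.926 mg/L.
e^(−k_1 t) = e^(−0.415×0.8260) = 0.7098; e^(−k_a t) = e^(−2.10×0.8260) = 0.1765.
D = 4.926 × (0.7098 − 0.1765) + 2.99 × 0.1765 = 2.627 + 0.5276 = 3.155 mg/L.

D ≈ 3.15 mg/L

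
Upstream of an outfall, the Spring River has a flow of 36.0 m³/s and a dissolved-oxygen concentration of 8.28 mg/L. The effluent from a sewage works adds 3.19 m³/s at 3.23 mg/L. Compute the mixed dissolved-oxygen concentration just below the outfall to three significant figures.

Flow-weighted mixing: C = (Q_r C_r + Q_w C_w)/(Q_r + Q_w)
= (36.0×8.28 + 3.19×3.23)/(36.0 + 3.19) = 308.4/39.19 = 7.869 mg/L.

7.87 mg/L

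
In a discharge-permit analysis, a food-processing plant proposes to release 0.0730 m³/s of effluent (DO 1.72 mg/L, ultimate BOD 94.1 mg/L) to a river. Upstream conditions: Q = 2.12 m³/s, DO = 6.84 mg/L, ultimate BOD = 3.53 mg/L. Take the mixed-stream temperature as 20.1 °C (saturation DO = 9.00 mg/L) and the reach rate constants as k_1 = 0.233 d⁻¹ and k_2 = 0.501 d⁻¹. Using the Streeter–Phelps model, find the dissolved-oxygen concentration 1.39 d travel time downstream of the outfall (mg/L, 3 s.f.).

Mixed DO = (2.12×6.84 + 0.0730×1.72)/(2.12+0.0730) = 14.63/2.193 = 6.670 mg/L.
Mixed L₀ = (2.12×3.53 + 0.0730×94.1)/(2.193) = 14.35/2.193 = 6.545 mg/L.
Initial deficit D₀ = C_s − DO₀ = 9.00 − 6.670 = 2.330 mg/L.
D(1.39) = [0.233×6.545/(0.501−0.233)](e^(−0.233×1.39) − e^(−0.501×1.39)) + 2.330 e^(−0.501×1.39)
= 5.690 × (0.7233 − 0.4984) + 2.330 × 0.4984 = 2.442 mg/L.
DO = 9.00 − 2.442 = 6.558 mg/L.

DO ≈ 6.56 mg/L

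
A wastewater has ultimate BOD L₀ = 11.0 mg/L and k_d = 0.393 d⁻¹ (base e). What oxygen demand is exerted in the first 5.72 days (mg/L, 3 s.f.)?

y_t = L₀(1 − e^(−k_d t)) = 11.0 × (1 − e^(−0.393×5.72))
= 11.0 × (1 − 0.1056) = 11.0 × 0.8944 = 9.838 mg/L.

y ≈ 9.84 mg/L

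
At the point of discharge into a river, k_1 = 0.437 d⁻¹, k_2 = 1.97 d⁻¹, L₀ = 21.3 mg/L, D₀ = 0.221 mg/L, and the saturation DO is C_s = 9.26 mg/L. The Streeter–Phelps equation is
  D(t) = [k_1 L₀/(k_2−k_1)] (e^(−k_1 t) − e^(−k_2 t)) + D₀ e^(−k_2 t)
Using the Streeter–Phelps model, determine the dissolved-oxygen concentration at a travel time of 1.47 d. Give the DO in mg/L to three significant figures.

DO ≈ 6.39 mg/L

k_1 L₀/(k_2−k_1) = 0.437×21.3/(1.97−0.437) = 9.308/1.533 = 6.072 mg/L.
e^(−k_1 t) = e^(−0.437×1.470) = 0.5260; e^(−k_2 t) = e^(−1.97×1.470) = 0.05525.
D = 6.072 × (0.5260 − 0.05525) + 0.221 × 0.05525 = 2.859 + 0.01221 = 2.871 mg/L.
DO = C_s − D = 9.26 − 2.871 = 6.389 mg/L.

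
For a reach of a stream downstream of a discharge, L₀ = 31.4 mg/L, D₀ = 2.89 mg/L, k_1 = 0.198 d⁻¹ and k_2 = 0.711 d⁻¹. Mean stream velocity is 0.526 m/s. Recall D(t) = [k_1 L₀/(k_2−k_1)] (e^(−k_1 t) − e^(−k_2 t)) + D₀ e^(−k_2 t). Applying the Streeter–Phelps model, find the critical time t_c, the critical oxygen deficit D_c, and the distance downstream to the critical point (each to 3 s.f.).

t_c ≈ 1.96 d; D_c ≈ 5.93 mg/L; x_c ≈ 89.1 km

With k_2/k_1 = 3.591 and 1 − D₀(k_2−k_1)/(k_1 L₀) = 0.7615,
t_c = ln(3.591 × 0.7615) / (0.711 − 0.198) = ln(2.735) / 0.5130 = 1.006/0.5130 = 1.961 d.
D_c = (k_1/k_2) L₀ e^(−k_1 t_c) = (0.198/0.711) × 31.4 × e^(−0.198×1.961) = 0.2785 × 31.4 × 0.6782 = 5.931 mg/L.
x_c = v t_c = 0.526 m/s × 1.961 d × 86400 s/d = 89120 m ≈ 89.1 km.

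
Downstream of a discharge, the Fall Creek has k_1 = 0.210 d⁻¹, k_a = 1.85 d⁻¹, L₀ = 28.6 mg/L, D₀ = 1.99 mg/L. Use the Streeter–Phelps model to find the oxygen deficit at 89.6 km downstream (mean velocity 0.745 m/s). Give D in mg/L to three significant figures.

D ≈ 2.61 mg/L

Travel time t = x/v = 89.6 km / (0.745 m/s) = 89600 m / 0.745 m/s = 120300 s = 1.392 d.
k_1 L₀/(k_a−k_1) = 0.210×28.6/(1.85−0.210) = 6.006/1.640 = 3.662 mg/L.
e^(−k_1 t) = e^(−0.210×1.392) = 0.7465; e^(−k_a t) = e^(−1.85×1.392) = 0.07614.
D = 3.662 × (0.7465 − 0.07614) + 1.99 × 0.07614 = 2.455 + 0.1515 = 2.607 mg/L.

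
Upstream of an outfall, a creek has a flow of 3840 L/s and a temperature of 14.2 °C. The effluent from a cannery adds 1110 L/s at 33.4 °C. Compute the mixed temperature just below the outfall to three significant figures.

18.5 °C

Flow-weighted mixing: C = (Q_r C_r + Q_w C_w)/(Q_r + Q_w)
= (3840×14.2 + 1110×33.4)/(3840 + 1110) = 91600/4950 = 18.51 °C.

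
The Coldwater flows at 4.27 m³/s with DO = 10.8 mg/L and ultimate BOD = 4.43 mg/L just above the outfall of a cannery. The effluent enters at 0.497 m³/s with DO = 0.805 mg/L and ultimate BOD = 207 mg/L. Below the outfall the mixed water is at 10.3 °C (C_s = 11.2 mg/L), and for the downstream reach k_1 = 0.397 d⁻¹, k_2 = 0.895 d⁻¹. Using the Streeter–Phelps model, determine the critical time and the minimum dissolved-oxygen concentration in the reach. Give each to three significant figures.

t_c ≈ 1.48 d; minimum DO ≈ 4.91 mg/L

Mixed DO = (4.27×10.8 + 0.497×0.805)/(4.27+0.497) = 46.52/4.767 = 9.758 mg/L.
Mixed L₀ = (4.27×4.43 + 0.497×207)/(4.767) = 121.8/4.767 = 25.55 mg/L.
Initial deficit D₀ = C_s − DO₀ = 11.2 − 9.758 = 1.442 mg/L.
t_c = (1/0.4980) ln[(0.895/0.397)(1 − 1.442×0.4980/(0.397×25.55))] = 2.008 × ln(2.095) = 1.485 d.
D_c = (0.397/0.895) × 25.55 × e^(−0.397×1.485) = 0.4436 × 25.55 × 0.5546 = 6.286 mg/L.
Minimum DO = 11.2 − 6.286 = 4.914 mg/L.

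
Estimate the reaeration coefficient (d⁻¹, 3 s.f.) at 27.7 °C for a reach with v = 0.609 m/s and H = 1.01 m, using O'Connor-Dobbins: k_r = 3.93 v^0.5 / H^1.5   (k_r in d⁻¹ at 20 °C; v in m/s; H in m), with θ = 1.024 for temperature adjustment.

k_r ≈ 3.63 d⁻¹

k_r(20) = 3.93 × 0.609^0.5 / 1.01^1.5 = 3.93 × 0.7804 / 1.015 = 3.021 d⁻¹.
k_r(27.7) = 3.021 × 1.024^(27.7−20) = 3.021 × 1.200 = 3.627 d⁻¹.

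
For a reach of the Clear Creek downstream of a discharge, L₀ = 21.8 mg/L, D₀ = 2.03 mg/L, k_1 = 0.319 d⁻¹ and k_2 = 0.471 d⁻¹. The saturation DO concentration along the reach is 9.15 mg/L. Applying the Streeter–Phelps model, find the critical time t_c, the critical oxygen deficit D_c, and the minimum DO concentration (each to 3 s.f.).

t_c = [1/(k_2−k_1)] ln[(k_2/k_1)(1 − D₀(k_2−k_1)/(k_1 L₀))]
= [1/(0.471−0.319)] ln[(0.471/0.319)(1 − 2.03×0.1520/(0.319×21.8))]
= (1/0.1520) ln[1.476 × 0.9556] = 6.579 × ln(1.411) = 6.579 × 0.3443 = 2.265 d.
L(t_c) = L₀ e^(−k_1 t_c) = 21.8 × 0.4855 = 10.58 mg/L, and at the critical point k_2 D_c = k_1 L, so D_c = (0.319/0.471) × 10.58 = 7.169 mg/L.
Minimum DO = C_s − D_c = 9.15 − 7.169 = 1.981 mg/L.

t_c ≈ 2.27 d; D_c ≈ 7.17 mg/L; min DO ≈ 1.98 mg/L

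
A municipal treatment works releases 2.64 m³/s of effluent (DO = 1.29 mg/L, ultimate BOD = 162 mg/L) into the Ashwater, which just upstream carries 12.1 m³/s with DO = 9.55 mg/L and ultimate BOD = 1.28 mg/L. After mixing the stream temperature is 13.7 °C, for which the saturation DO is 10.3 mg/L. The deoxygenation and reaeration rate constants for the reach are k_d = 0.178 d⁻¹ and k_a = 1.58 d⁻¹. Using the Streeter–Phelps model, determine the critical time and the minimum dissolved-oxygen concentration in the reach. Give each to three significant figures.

t_c ≈ 0.932 d; minimum DO ≈ 7.43 mg/L

Mixed DO = (12.1×9.55 + 2.64×1.29)/(12.1+2.64) = 119.0/14.74 = 8.071 mg/L.
Mixed L₀ = (12.1×1.28 + 2.64×162)/(14.74) = 443.2/14.74 = 30.07 mg/L.
Initial deficit D₀ = C_s − DO₀ = 10.3 − 8.071 = 2.229 mg/L.
t_c = (1/1.402) ln[(1.58/0.178)(1 − 2.229×1.402/(0.178×30.07))] = 0.7133 × ln(3.692) = 0.9317 d.
D_c = (0.178/1.58) × 30.07 × e^(−0.178×0.9317) = 0.1127 × 30.07 × 0.8472 = 2.870 mg/L.
Minimum DO = 10.3 − 2.870 = 7.430 mg/L.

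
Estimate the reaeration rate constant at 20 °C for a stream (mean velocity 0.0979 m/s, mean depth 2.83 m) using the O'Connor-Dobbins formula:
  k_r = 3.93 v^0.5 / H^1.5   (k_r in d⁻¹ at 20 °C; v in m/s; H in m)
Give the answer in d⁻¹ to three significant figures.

k_r ≈ 0.258 d⁻¹

k_r = 3.93 × 0.0979^0.5 / 2.83^1.5 = 3.93 × 0.3129 / 4.761 = 0.2583 d⁻¹.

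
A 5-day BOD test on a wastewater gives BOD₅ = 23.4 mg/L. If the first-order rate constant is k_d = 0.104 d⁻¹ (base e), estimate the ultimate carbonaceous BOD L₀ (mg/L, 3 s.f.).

BOD₅ = L₀(1 − e^(−5k_d)) ⇒ L₀ = BOD₅ / (1 − e^(−5×0.104))
= 23.4 / (1 − 0.5945) = 23.4 / 0.4055 = 57.71 mg/L.

L₀ ≈ 57.7 mg/L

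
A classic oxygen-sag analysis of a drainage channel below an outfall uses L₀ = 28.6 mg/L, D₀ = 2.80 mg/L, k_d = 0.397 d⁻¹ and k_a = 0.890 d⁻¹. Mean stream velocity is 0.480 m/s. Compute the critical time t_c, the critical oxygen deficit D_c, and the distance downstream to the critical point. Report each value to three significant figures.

With k_a/k_d = 2.242 and 1 − D₀(k_a−k_d)/(k_d L₀) = 0.8784,
t_c = ln(2.242 × 0.8784) / (0.890 − 0.397) = ln(1.969) / 0.4930 = 0.6777/0.4930 = 1.375 d.
L(t_c) = L₀ e^(−k_d t_c) = 28.6 × 0.5794 = 16.57 mg/L, and at the critical point k_a D_c = k_d L, so D_c = (0.397/0.890) × 16.57 = 7.392 mg/L.
x_c = v t_c = 0.480 m/s × 1.375 d × 86400 s/d = 57010 m ≈ 57.0 km.

t_c ≈ 1.37 d; D_c ≈ 7.39 mg/L; x_c ≈ 57.0 km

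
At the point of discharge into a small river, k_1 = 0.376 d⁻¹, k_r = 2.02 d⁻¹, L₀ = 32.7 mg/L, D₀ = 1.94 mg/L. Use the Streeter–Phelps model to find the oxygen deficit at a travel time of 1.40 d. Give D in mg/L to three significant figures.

k_1 L₀/(k_r−k_1) = 0.376×32.7/(2.02−0.376) = 12.30/1.644 = 7.479 mg/L.
e^(−k_1 t) = e^(−0.376×1.400) = 0.5907; e^(−k_r t) = e^(−2.02×1.400) = 0.05913.
D = 7.479 × (0.5907 − 0.05913) + 1.94 × 0.05913 = 3.976 + 0.1147 = 4.090 mg/L.

D ≈ 4.09 mg/L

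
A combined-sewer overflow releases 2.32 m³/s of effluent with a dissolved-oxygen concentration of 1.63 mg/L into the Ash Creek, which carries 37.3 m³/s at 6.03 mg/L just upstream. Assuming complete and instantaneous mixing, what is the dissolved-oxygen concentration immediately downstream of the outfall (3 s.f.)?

5.77 mg/L

Flow-weighted mixing: C = (Q_r C_r + Q_w C_w)/(Q_r + Q_w)
= (37.3×6.03 + 2.32×1.63)/(37.3 + 2.32) = 228.7/39.62 = 5.772 mg/L.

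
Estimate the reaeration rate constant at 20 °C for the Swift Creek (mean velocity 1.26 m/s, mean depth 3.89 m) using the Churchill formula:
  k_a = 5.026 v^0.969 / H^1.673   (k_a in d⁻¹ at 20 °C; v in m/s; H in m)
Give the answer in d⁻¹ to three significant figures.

k_a ≈ 0.648 d⁻¹

k_a = 5.026 × 1.26^0.969 / 3.89^1.673 = 5.026 × 1.251 / 9.705 = 0.6479 d⁻¹.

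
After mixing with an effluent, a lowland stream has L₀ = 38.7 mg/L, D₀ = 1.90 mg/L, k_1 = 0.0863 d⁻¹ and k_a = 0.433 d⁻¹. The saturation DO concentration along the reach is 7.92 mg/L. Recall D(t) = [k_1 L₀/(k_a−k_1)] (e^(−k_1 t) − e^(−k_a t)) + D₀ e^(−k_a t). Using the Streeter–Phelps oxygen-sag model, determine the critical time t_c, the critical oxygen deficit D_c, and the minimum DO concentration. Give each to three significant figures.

t_c = [1/(k_a−k_1)] ln[(k_a/k_1)(1 − D₀(k_a−k_1)/(k_1 L₀))]
= [1/(0.433−0.0863)] ln[(0.433/0.0863)(1 − 1.90×0.3467/(0.0863×38.7))]
= (1/0.3467) ln[5.017 × 0.8028] = 2.884 × ln(4.028) = 2.884 × 1.393 = 4.018 d.
D_c = (k_1/k_a) L₀ e^(−k_1 t_c) = (0.0863/0.433) × 38.7 × e^(−0.0863×4.018) = 0.1993 × 38.7 × 0.7069 = 5.453 mg/L.
Minimum DO = C_s − D_c = 7.92 − 5.453 = 2.467 mg/L.

t_c ≈ 4.02 d; D_c ≈ 5.45 mg/L; min DO ≈ 2.47 mg/L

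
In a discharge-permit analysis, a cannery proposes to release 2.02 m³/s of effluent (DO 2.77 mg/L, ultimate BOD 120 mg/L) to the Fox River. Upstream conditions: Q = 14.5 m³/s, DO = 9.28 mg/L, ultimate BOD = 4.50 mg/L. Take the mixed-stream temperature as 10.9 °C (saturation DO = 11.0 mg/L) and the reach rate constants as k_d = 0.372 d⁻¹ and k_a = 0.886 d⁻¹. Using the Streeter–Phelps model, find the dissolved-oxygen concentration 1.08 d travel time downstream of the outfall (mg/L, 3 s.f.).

Mixed DO = (14.5×9.28 + 2.02×2.77)/(14.5+2.02) = 140.2/16.52 = 8.484 mg/L.
Mixed L₀ = (14.5×4.50 + 2.02×120)/(16.52) = 307.6/16.52 = 18.62 mg/L.
Initial deficit D₀ = C_s − DO₀ = 11.0 − 8.484 = 2.516 mg/L.
D(1.08) = [0.372×18.62/(0.886−0.372)](e^(−0.372×1.08) − e^(−0.886×1.08)) + 2.516 e^(−0.886×1.08)
= 13.48 × (0.6691 − 0.3841) + 2.516 × 0.3841 = 4.808 mg/L.
DO = 11.0 − 4.808 = 6.192 mg/L.

DO ≈ 6.19 mg/L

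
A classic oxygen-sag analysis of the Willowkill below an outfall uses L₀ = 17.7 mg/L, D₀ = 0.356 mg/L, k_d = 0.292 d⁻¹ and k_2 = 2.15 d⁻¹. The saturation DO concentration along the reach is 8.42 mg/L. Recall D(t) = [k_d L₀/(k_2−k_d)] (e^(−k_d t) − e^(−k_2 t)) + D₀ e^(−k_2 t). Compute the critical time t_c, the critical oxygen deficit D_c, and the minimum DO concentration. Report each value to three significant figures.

t_c ≈ 1.00 d; D_c ≈ 1.79 mg/L; min DO ≈ 6.63 mg/L

t_c = [1/(k_2−k_d)] ln[(k_2/k_d)(1 − D₀(k_2−k_d)/(k_d L₀))]
= [1/(2.15−0.292)] ln[(2.15/0.292)(1 − 0.356×1.858/(0.292×17.7))]
= (1/1.858) ln[7.363 × 0.8720] = 0.5382 × ln(6.421) = 0.5382 × 1.860 = 1.001 d.
D_c = (k_d/k_2) L₀ e^(−k_d t_c) = (0.292/2.15) × 17.7 × e^(−0.292×1.001) = 0.1358 × 17.7 × 0.7466 = 1.795 mg/L.
Minimum DO = C_s − D_c = 8.42 − 1.795 = 6.625 mg/L.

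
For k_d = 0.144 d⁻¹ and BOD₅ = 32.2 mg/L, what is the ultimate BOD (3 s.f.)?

BOD₅ = L₀(1 − e^(−5k_d)) ⇒ L₀ = BOD₅ / (1 − e^(−5×0.144))
= 32.2 / (1 − 0.4868) = 32.2 / 0.5132 = 62.74 mg/L.

L₀ ≈ 62.7 mg/L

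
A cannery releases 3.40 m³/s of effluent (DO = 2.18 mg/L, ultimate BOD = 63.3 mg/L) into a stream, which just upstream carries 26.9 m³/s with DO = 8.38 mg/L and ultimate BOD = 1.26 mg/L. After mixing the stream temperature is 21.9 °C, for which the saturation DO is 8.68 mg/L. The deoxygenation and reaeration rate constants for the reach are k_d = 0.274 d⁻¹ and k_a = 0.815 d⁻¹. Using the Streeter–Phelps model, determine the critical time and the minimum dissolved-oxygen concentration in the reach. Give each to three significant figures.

t_c ≈ 1.51 d; minimum DO ≈ 6.85 mg/L

Mixed DO = (26.9×8.38 + 3.40×2.18)/(26.9+3.40) = 232.8/30.30 = 7.684 mg/L.
Mixed L₀ = (26.9×1.26 + 3.40×63.3)/(30.30) = 249.1/30.30 = 8.222 mg/L.
Initial deficit D₀ = C_s − DO₀ = 8.68 − 7.684 = 0.9957 mg/L.
t_c = (1/0.5410) ln[(0.815/0.274)(1 − 0.9957×0.5410/(0.274×8.222))] = 1.848 × ln(2.263) = 1.510 d.
D_c = (0.274/0.815) × 8.222 × e^(−0.274×1.510) = 0.3362 × 8.222 × 0.6612 = 1.828 mg/L.
Minimum DO = 8.68 − 1.828 = 6.852 mg/L.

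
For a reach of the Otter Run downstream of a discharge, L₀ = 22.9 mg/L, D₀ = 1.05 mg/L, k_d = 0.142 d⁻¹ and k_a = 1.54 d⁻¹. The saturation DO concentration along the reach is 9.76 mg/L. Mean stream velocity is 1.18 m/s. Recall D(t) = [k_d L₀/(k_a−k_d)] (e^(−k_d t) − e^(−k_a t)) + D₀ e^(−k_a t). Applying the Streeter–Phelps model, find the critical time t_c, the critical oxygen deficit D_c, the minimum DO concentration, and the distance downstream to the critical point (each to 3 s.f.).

t_c ≈ 1.28 d; D_c ≈ 1.76 mg/L; min DO ≈ 8.00 mg/L; x_c ≈ 130 km

t_c = [1/(k_a−k_d)] ln[(k_a/k_d)(1 − D₀(k_a−k_d)/(k_d L₀))]
= [1/(1.54−0.142)] ln[(1.54/0.142)(1 − 1.05×1.398/(0.142×22.9))]
= (1/1.398) ln[10.85 × 0.5486] = 0.7153 × ln(5.949) = 0.7153 × 1.783 = 1.276 d.
L(t_c) = L₀ e^(−k_d t_c) = 22.9 × 0.8343 = 19.11 mg/L, and at the critical point k_a D_c = k_d L, so D_c = (0.142/1.54) × 19.11 = 1.762 mg/L.
Minimum DO = C_s − D_c = 9.76 − 1.762 = 7.998 mg/L.
x_c = v t_c = 1.18 m/s × 1.276 d × 86400 s/d = 130100 m ≈ 130 km.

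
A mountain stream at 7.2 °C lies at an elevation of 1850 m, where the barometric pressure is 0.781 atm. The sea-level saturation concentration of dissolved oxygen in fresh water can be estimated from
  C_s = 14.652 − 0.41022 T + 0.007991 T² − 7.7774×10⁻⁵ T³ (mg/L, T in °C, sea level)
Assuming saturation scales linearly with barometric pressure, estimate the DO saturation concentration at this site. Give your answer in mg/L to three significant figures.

At sea level: C_s = 14.652 − 0.41022×7.2 + 0.007991×7.2² − 7.7774×10⁻⁵×7.2³ = 12.08 mg/L.
Pressure correction: C_s' = 12.08 × 0.781 = 9.437 mg/L.

C_s ≈ 9.44 mg/L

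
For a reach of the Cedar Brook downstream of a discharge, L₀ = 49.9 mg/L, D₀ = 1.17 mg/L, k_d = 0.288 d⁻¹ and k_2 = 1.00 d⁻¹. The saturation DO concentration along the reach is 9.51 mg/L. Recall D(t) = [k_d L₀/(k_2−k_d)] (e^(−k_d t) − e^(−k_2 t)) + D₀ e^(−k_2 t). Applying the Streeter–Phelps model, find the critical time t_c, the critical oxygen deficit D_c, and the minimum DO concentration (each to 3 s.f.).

With k_2/k_d = 3.472 and 1 − D₀(k_2−k_d)/(k_d L₀) = 0.9420,
t_c = ln(3.472 × 0.9420) / (1.00 − 0.288) = ln(3.271) / 0.7120 = 1.185/0.7120 = 1.664 d.
L(t_c) = L₀ e^(−k_d t_c) = 49.9 × 0.6192 = 30.90 mg/L, and at the critical point k_2 D_c = k_d L, so D_c = (0.288/1.00) × 30.90 = 8.898 mg/L.
Minimum DO = C_s − D_c = 9.51 − 8.898 = 0.6116 mg/L.

t_c ≈ 1.66 d; D_c ≈ 8.90 mg/L; min DO ≈ 0.612 mg/L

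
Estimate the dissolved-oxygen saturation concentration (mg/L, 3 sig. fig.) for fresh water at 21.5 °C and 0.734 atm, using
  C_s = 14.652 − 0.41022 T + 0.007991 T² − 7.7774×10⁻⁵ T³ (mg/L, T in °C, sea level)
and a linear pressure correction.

At sea level: C_s = 14.652 − 0.41022×21.5 + 0.007991×21.5² − 7.7774×10⁻⁵×21.5³ = 8.753 mg/L.
Pressure correction: C_s' = 8.753 × 0.734 = 6.425 mg/L.

C_s ≈ 6.42 mg/L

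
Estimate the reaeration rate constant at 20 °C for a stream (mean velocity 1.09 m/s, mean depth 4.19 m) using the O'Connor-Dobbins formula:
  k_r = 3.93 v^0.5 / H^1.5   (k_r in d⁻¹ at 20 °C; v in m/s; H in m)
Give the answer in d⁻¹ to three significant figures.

k_r ≈ 0.478 d⁻¹

k_r = 3.93 × 1.09^0.5 / 4.19^1.5 = 3.93 × 1.044 / 8.577 = 0.4784 d⁻¹.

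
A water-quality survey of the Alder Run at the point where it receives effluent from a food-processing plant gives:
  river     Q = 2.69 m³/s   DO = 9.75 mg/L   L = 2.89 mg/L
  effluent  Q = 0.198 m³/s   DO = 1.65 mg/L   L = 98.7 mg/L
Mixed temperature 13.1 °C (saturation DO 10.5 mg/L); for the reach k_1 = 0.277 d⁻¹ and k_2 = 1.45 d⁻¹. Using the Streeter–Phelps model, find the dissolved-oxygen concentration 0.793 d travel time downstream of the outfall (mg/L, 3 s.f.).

Mixed DO = (2.69×9.75 + 0.198×1.65)/(2.69+0.198) = 26.55/2.888 = 9.195 mg/L.
Mixed L₀ = (2.69×2.89 + 0.198×98.7)/(2.888) = 27.32/2.888 = 9.459 mg/L.
Initial deficit D₀ = C_s − DO₀ = 10.5 − 9.195 = 1.305 mg/L.
D(0.793) = [0.277×9.459/(1.45−0.277)](e^(−0.277×0.793) − e^(−1.45×0.793)) + 1.305 e^(−1.45×0.793)
= 2.234 × (0.8028 − 0.3167) + 1.305 × 0.3167 = 1.499 mg/L.
DO = 10.5 − 1.499 = 9.001 mg/L.

DO ≈ 9.00 mg/L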